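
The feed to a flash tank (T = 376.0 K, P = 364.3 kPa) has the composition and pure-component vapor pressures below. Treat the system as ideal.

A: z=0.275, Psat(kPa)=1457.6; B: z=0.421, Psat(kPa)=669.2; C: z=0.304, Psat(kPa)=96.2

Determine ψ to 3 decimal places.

ψ = 0.725

Raoult's law: Kᵢ = Pᵢˢᵃᵗ/P = Pᵢˢᵃᵗ/364.3.
  K_A = 1457.6/364.3 = 4.00110, K_B = 669.2/364.3 = 1.83695, K_C = 96.2/364.3 = 0.26407
Material balance + equilibrium reduce to Σ zᵢ(Kᵢ−1)/(1+ψ(Kᵢ−1)) = 0.
Feasibility: ΣzᵢKᵢ = 1.954, Σzᵢ/Kᵢ = 1.449 — both > 1, two phases present.
Newton–Raphson from ψ = 0.52:
  ψ = 0.520: g = 0.2054, g' = -0.953 → ψ = 0.736
  ψ = 0.736: g = -0.0123, g' = -1.136 → ψ = 0.725
Converged at ψ = 0.725.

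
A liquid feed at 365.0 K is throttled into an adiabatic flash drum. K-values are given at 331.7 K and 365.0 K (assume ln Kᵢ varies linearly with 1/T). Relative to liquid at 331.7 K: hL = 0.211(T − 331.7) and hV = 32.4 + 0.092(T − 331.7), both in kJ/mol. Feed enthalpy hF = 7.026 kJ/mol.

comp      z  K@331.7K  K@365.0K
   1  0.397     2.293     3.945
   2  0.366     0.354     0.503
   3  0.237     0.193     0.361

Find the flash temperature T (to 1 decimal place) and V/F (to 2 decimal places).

T = 337.3 K, V/F = 0.18

Adiabatic flash: solve Rachford–Rice at each trial T, then check hF = ψ·hV(T) + (1−ψ)·hL(T).
  T = 331.7 K: K = (2.293, 0.354, 0.193), RR gives ψ = 0.093, H_out = 3.009 kJ/mol
  T = 365.0 K: K = (3.945, 0.503, 0.361), RR gives ψ = 0.509, H_out = 21.498 kJ/mol
  T = 348.4 K: K = (3.049, 0.426, 0.268), RR gives ψ = 0.327, H_out = 13.480 kJ/mol
  T = 340.0 K: K = (2.651, 0.389, 0.228), RR gives ψ = 0.222, H_out = 8.731 kJ/mol
  T = 335.9 K: K = (2.470, 0.371, 0.210), RR gives ψ = 0.163, H_out = 6.075 kJ/mol
  T = 337.9 K: K = (2.557, 0.380, 0.219), RR gives ψ = 0.193, H_out = 7.406 kJ/mol
Linear interpolation between T = 335.9 (H_out = 6.075) and T = 337.9 (H_out = 7.406) on hF = 7.026 gives T ≈ 337.3 K, at which ψ = 0.18.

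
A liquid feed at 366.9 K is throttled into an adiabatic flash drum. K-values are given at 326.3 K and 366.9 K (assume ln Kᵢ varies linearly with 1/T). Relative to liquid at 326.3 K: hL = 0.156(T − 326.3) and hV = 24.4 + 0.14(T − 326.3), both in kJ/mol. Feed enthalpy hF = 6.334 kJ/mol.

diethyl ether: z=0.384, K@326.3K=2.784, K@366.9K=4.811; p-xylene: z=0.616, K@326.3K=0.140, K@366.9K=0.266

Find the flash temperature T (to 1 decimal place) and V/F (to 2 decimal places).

T = 337.3 K, V/F = 0.19

Adiabatic flash: solve Rachford–Rice at each trial T, then check hF = ψ·hV(T) + (1−ψ)·hL(T).
  T = 326.3 K: K = (2.784, 0.140), RR gives ψ = 0.101, H_out = 2.470 kJ/mol
  T = 366.9 K: K = (4.811, 0.266), RR gives ψ = 0.362, H_out = 14.920 kJ/mol
  T = 346.6 K: K = (3.719, 0.197), RR gives ψ = 0.251, H_out = 9.220 kJ/mol
  T = 336.5 K: K = (3.234, 0.167), RR gives ψ = 0.185, H_out = 6.080 kJ/mol
  T = 341.6 K: K = (3.474, 0.182), RR gives ψ = 0.220, H_out = 7.705 kJ/mol
  T = 339.1 K: K = (3.355, 0.174), RR gives ψ = 0.203, H_out = 6.920 kJ/mol
  T = 337.8 K: K = (3.294, 0.171), RR gives ψ = 0.194, H_out = 6.503 kJ/mol
Linear interpolation between T = 336.5 (H_out = 6.080) and T = 337.8 (H_out = 6.503) on hF = 6.334 gives T ≈ 337.3 K, at which ψ = 0.19.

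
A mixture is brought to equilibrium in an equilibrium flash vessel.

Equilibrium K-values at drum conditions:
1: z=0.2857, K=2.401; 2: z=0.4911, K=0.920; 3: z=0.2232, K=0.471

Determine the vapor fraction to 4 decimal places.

Material balance + equilibrium reduce to Σ zᵢ(Kᵢ−1)/(1+ψ(Kᵢ−1)) = 0.
g(0) = ΣzᵢKᵢ − 1 = 0.2429 and g(1) = 1 − Σzᵢ/Kᵢ = -0.1267, so a root lies in (0, 1).
Newton–Raphson from ψ = 0.5:
  ψ = 0.5000: g = 0.03392, g' = -0.3128 → ψ = 0.6084
  ψ = 0.6084: g = 0.00066, g' = -0.3027 → ψ = 0.6106
Converged at ψ = 0.6106.

ψ = 0.6106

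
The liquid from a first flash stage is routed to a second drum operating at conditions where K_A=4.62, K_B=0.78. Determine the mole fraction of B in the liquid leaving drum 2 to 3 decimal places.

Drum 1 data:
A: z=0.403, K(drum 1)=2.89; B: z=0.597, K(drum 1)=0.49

Drum 1:
Let ψ₁ = V/F and solve Σ zᵢ(Kᵢ−1)/(1+ψ₁(Kᵢ−1)) = 0.
Check two-phase: ΣzᵢKᵢ = 1.457 > 1 and Σzᵢ/Kᵢ = 1.358 > 1, so g(0) = 0.457 > 0 and g(1) = -0.358 < 0.
Binary case is linear: z₁(K₁−1)(1+ψ₁(K₂−1)) + z₂(K₂−1)(1+ψ₁(K₁−1)) = 0
⇒ ψ₁ = [z₁(K₁−1)+z₂(K₂−1)] / [−(K₁−1)(K₂−1)] = 0.4572/0.9639 = 0.474
Drum-1 compositions:
  A: x = 0.212, y = 0.614
  B: x = 0.787, y = 0.386
Drum-2 feed = drum-1 liquid: z₂ = (0.2125, 0.7875).
Drum 2:
Binary case is linear: z₁(K₁−1)(1+ψ₂(K₂−1)) + z₂(K₂−1)(1+ψ₂(K₁−1)) = 0
⇒ ψ₂ = [z₁(K₁−1)+z₂(K₂−1)] / [−(K₁−1)(K₂−1)] = 0.5960/0.7964 = 0.748
  A: x = 0.057, y = 0.265
  B: x = 0.943, y = 0.735

x_B (drum 2) = 0.943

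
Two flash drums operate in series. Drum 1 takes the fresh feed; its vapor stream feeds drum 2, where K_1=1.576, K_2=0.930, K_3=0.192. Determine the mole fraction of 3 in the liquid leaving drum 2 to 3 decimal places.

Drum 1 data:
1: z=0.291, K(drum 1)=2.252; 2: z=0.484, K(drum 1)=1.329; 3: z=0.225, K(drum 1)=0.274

Drum 1:
Material balance + equilibrium reduce to Σ zᵢ(Kᵢ−1)/(1+ψ₁(Kᵢ−1)) = 0.
g(0) = ΣzᵢKᵢ − 1 = 0.360 and g(1) = 1 − Σzᵢ/Kᵢ = -0.315, so a root lies in (0, 1).
Iterate (Newton) starting at ψ₁ = 0.5:
  ψ₁ = 0.500: g = 0.1044, g' = -0.503 → ψ₁ = 0.707
  ψ₁ = 0.707: g = -0.0134, g' = -0.664 → ψ₁ = 0.687
Converged at ψ₁ = 0.687.
Drum-1 compositions:
  1: x = 0.156, y = 0.352
  2: x = 0.395, y = 0.525
  3: x = 0.449, y = 0.123
Drum-2 feed = drum-1 vapor: z₂ = (0.3524, 0.5247, 0.1230).
Drum 2:
Rachford–Rice: g(ψ₂) = Σ zᵢ(Kᵢ−1)/(1+ψ₂(Kᵢ−1)) = 0.
g(0) = ΣzᵢKᵢ − 1 = 0.067 and g(1) = 1 − Σzᵢ/Kᵢ = -0.428, so a root lies in (0, 1).
Iterate (Newton) starting at ψ₂ = 0.5:
  ψ₂ = 0.500: g = -0.0472, g' = -0.299 → ψ₂ = 0.342
  ψ₂ = 0.342: g = -0.0054, g' = -0.238 → ψ₂ = 0.319
Converged at ψ₂ = 0.319.
  1: x = 0.298, y = 0.469
  2: x = 0.537, y = 0.499
  3: x = 0.166, y = 0.032

x_3 (drum 2) = 0.166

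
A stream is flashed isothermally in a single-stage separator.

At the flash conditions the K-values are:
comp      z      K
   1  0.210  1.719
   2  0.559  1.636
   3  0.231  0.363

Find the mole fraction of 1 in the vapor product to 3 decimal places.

y_1 = 0.223

Newton iteration, ψ⁰ = 0.5:
  ψ = 0.500: g = 0.1649, g' = -0.391 → ψ = 0.922
  ψ = 0.922: g = -0.0417, g' = -0.680 → ψ = 0.861
  ψ = 0.861: g = -0.0027, g' = -0.595 → ψ = 0.856
Converged at ψ = 0.856.
Compositions from xᵢ = zᵢ/(1+ψ(Kᵢ−1)), yᵢ = Kᵢxᵢ:
  1: x = 0.130, y = 0.223
  2: x = 0.362, y = 0.592
  3: x = 0.508, y = 0.184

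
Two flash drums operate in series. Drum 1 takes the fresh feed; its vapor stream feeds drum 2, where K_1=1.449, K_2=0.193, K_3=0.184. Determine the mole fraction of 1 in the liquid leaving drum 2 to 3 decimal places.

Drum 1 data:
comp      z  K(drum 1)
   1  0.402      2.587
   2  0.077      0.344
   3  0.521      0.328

Drum 1:
Newton iteration, ψ₁⁰ = 0.52:
  ψ₁ = 0.520: g = -0.2653, g' = -0.936 → ψ₁ = 0.237
  ψ₁ = 0.237: g = -0.0123, g' = -0.914 → ψ₁ = 0.223
Converged at ψ₁ = 0.223.
Drum-1 compositions:
  1: x = 0.297, y = 0.768
  2: x = 0.090, y = 0.031
  3: x = 0.613, y = 0.201
Drum-2 feed = drum-1 vapor: z₂ = (0.7679, 0.0310, 0.2010).
Drum 2:
Rachford–Rice: g(ψ₂) = Σ zᵢ(Kᵢ−1)/(1+ψ₂(Kᵢ−1)) = 0.
Feasibility: ΣzᵢKᵢ = 1.156, Σzᵢ/Kᵢ = 1.783 — both > 1, two phases present.
Newton iteration, ψ₂⁰ = 0.5:
  ψ₂ = 0.500: g = -0.0375, g' = -0.542 → ψ₂ = 0.431
  ψ₂ = 0.431: g = -0.0025, g' = -0.475 → ψ₂ = 0.426
Converged at ψ₂ = 0.426.
  1: x = 0.645, y = 0.934
  2: x = 0.047, y = 0.009
  3: x = 0.308, y = 0.057

x_1 (drum 2) = 0.645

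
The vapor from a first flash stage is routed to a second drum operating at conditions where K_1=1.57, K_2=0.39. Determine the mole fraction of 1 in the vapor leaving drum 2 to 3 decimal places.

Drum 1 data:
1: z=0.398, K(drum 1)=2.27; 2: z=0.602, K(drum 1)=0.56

Drum 1:
Material balance + equilibrium reduce to Σ zᵢ(Kᵢ−1)/(1+ψ₁(Kᵢ−1)) = 0.
Feasibility: ΣzᵢKᵢ = 1.241, Σzᵢ/Kᵢ = 1.250 — both > 1, two phases present.
Newton–Raphson from ψ₁ = 0.37:
  ψ₁ = 0.370: g = 0.0275, g' = -0.463 → ψ₁ = 0.429
  ψ₁ = 0.429: g = 0.0005, g' = -0.446 → ψ₁ = 0.431
Converged at ψ₁ = 0.431.
Drum-1 compositions:
  1: x = 0.257, y = 0.584
  2: x = 0.743, y = 0.416
Drum-2 feed = drum-1 vapor: z₂ = (0.5841, 0.4159).
Drum 2:
Material balance + equilibrium reduce to Σ zᵢ(Kᵢ−1)/(1+ψ₂(Kᵢ−1)) = 0.
Check two-phase: ΣzᵢKᵢ = 1.079 > 1 and Σzᵢ/Kᵢ = 1.438 > 1, so g(0) = 0.079 > 0 and g(1) = -0.438 < 0.
Binary case is linear: z₁(K₁−1)(1+ψ₂(K₂−1)) + z₂(K₂−1)(1+ψ₂(K₁−1)) = 0
⇒ ψ₂ = [z₁(K₁−1)+z₂(K₂−1)] / [−(K₁−1)(K₂−1)] = 0.0792/0.3477 = 0.228
  1: x = 0.517, y = 0.812
  2: x = 0.483, y = 0.188

y_1 (drum 2) = 0.812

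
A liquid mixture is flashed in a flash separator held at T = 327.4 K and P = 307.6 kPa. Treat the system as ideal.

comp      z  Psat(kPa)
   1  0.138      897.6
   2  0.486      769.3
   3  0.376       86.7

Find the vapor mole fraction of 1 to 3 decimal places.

Raoult's law: Kᵢ = Pᵢˢᵃᵗ/P = Pᵢˢᵃᵗ/307.6.
  K_1 = 897.6/307.6 = 2.91808, K_2 = 769.3/307.6 = 2.50098, K_3 = 86.7/307.6 = 0.28186
Let ψ = V/F and solve Σ zᵢ(Kᵢ−1)/(1+ψ(Kᵢ−1)) = 0.
g(0) = ΣzᵢKᵢ − 1 = 0.724 and g(1) = 1 − Σzᵢ/Kᵢ = -0.576, so a root lies in (0, 1).
Newton iteration, ψ⁰ = 0.36:
  ψ = 0.360: g = 0.2660, g' = -0.992 → ψ = 0.628
  ψ = 0.628: g = 0.0036, g' = -1.038 → ψ = 0.632
Converged at ψ = 0.632.
Compositions from xᵢ = zᵢ/(1+ψ(Kᵢ−1)), yᵢ = Kᵢxᵢ:
  1: x = 0.062, y = 0.182
  2: x = 0.249, y = 0.624
  3: x = 0.688, y = 0.194

y_1 = 0.182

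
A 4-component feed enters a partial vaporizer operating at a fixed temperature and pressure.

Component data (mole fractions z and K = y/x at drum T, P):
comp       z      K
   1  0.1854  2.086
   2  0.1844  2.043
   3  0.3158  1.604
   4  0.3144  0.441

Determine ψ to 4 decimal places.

Rachford–Rice: g(ψ) = Σ zᵢ(Kᵢ−1)/(1+ψ(Kᵢ−1)) = 0.
Check two-phase: ΣzᵢKᵢ = 1.4087 > 1 and Σzᵢ/Kᵢ = 1.0889 > 1, so g(0) = 0.4087 > 0 and g(1) = -0.0889 < 0.
Newton iteration, ψ⁰ = 0.38:
  ψ = 0.3800: g = 0.21225, g' = -0.4470 → ψ = 0.8548
  ψ = 0.8548: g = -0.00468, g' = -0.5253 → ψ = 0.8459
  ψ = 0.8459: g = -0.00002, g' = -0.5200 → ψ = 0.8458
Converged at ψ = 0.8458.

ψ = 0.8458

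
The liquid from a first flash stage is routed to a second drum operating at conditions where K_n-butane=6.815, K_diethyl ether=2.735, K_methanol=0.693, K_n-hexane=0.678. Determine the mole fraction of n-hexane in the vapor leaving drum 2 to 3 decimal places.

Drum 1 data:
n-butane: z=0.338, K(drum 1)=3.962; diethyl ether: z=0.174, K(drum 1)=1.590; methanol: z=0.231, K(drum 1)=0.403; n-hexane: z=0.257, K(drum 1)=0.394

Drum 1:
Rachford–Rice: g(ψ₁) = Σ zᵢ(Kᵢ−1)/(1+ψ₁(Kᵢ−1)) = 0.
Feasibility: ΣzᵢKᵢ = 1.810, Σzᵢ/Kᵢ = 1.420 — both > 1, two phases present.
Newton–Raphson from ψ₁ = 0.68:
  ψ₁ = 0.680: g = -0.0916, g' = -0.864 → ψ₁ = 0.574
  ψ₁ = 0.574: g = -0.0011, g' = -0.853 → ψ₁ = 0.573
Converged at ψ₁ = 0.573.
Drum-1 compositions:
  n-butane: x = 0.125, y = 0.497
  diethyl ether: x = 0.130, y = 0.207
  methanol: x = 0.351, y = 0.141
  n-hexane: x = 0.394, y = 0.155
Drum-2 feed = drum-1 liquid: z₂ = (0.1254, 0.1301, 0.3510, 0.3936).
Drum 2:
Material balance + equilibrium reduce to Σ zᵢ(Kᵢ−1)/(1+ψ₂(Kᵢ−1)) = 0.
Feasibility: ΣzᵢKᵢ = 1.720, Σzᵢ/Kᵢ = 1.153 — both > 1, two phases present.
Iterate (Newton) starting at ψ₂ = 0.5:
  ψ₂ = 0.500: g = 0.0290, g' = -0.494 → ψ₂ = 0.559
  ψ₂ = 0.559: g = 0.0015, g' = -0.445 → ψ₂ = 0.562
Converged at ψ₂ = 0.562.
  n-butane: x = 0.029, y = 0.200
  diethyl ether: x = 0.066, y = 0.180
  methanol: x = 0.424, y = 0.294
  n-hexane: x = 0.481, y = 0.326

y_n-hexane (drum 2) = 0.326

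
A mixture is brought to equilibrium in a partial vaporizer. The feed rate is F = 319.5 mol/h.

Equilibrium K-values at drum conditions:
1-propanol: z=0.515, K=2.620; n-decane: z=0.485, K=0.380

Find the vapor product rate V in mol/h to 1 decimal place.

Material balance + equilibrium reduce to Σ zᵢ(Kᵢ−1)/(1+ψ(Kᵢ−1)) = 0.
Feasibility: ΣzᵢKᵢ = 1.534, Σzᵢ/Kᵢ = 1.473 — both > 1, two phases present.
Binary case is linear: z₁(K₁−1)(1+ψ(K₂−1)) + z₂(K₂−1)(1+ψ(K₁−1)) = 0
⇒ ψ = [z₁(K₁−1)+z₂(K₂−1)] / [−(K₁−1)(K₂−1)] = 0.5336/1.0044 = 0.531
Then V = ψ·F = 0.5313·319.5 = 169.7 mol/h and L = F − V = 149.8 mol/h.

V = 169.7 mol/h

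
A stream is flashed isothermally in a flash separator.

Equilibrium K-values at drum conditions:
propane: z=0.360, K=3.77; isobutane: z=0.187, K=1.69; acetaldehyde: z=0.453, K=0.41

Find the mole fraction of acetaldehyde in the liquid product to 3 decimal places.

x_acetaldehyde = 0.745

Rachford–Rice: g(V/F) = Σ zᵢ(Kᵢ−1)/(1+V/F(Kᵢ−1)) = 0.
Feasibility: ΣzᵢKᵢ = 1.859, Σzᵢ/Kᵢ = 1.311 — both > 1, two phases present.
Newton–Raphson from V/F = 0.34:
  V/F = 0.340: g = 0.2837, g' = -1.038 → V/F = 0.613
  V/F = 0.613: g = 0.0413, g' = -0.810 → V/F = 0.664
Converged at V/F = 0.664.
Compositions from xᵢ = zᵢ/(1+V/F(Kᵢ−1)), yᵢ = Kᵢxᵢ:
  propane: x = 0.127, y = 0.478
  isobutane: x = 0.128, y = 0.217
  acetaldehyde: x = 0.745, y = 0.305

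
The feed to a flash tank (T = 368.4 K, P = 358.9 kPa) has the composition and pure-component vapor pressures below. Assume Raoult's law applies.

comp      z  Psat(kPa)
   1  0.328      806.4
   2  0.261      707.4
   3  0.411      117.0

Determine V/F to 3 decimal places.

Raoult's law: Kᵢ = Pᵢˢᵃᵗ/P = Pᵢˢᵃᵗ/358.9.
  K_1 = 806.4/358.9 = 2.24687, K_2 = 707.4/358.9 = 1.97102, K_3 = 117.0/358.9 = 0.32600
Material balance + equilibrium reduce to Σ zᵢ(Kᵢ−1)/(1+V/F(Kᵢ−1)) = 0.
Check two-phase: ΣzᵢKᵢ = 1.385 > 1 and Σzᵢ/Kᵢ = 1.539 > 1, so g(0) = 0.385 > 0 and g(1) = -0.539 < 0.
Iterate (Newton) starting at V/F = 0.68:
  V/F = 0.680: g = -0.1374, g' = -0.875 → V/F = 0.523
  V/F = 0.523: g = -0.0121, g' = -0.740 → V/F = 0.507
  V/F = 0.507: g = -0.0001, g' = -0.733 → V/F = 0.506
Converged at V/F = 0.506.

V/F = 0.506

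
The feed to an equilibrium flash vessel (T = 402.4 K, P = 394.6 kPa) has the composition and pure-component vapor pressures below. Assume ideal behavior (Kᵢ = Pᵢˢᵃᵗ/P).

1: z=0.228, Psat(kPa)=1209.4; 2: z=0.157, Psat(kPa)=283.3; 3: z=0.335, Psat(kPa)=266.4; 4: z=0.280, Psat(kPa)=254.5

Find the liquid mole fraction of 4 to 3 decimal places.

x_4 = 0.316

Raoult's law: Kᵢ = Pᵢˢᵃᵗ/P = Pᵢˢᵃᵗ/394.6.
  K_1 = 1209.4/394.6 = 3.06488, K_2 = 283.3/394.6 = 0.71794, K_3 = 266.4/394.6 = 0.67511, K_4 = 254.5/394.6 = 0.64496
Material balance + equilibrium reduce to Σ zᵢ(Kᵢ−1)/(1+ψ(Kᵢ−1)) = 0.
g(0) = ΣzᵢKᵢ − 1 = 0.218 and g(1) = 1 − Σzᵢ/Kᵢ = -0.223, so a root lies in (0, 1).
Iterate (Newton) starting at ψ = 0.5:
  ψ = 0.500: g = -0.0707, g' = -0.355 → ψ = 0.301
  ψ = 0.301: g = 0.0102, g' = -0.473 → ψ = 0.322
  ψ = 0.322: g = 0.0002, g' = -0.455 → ψ = 0.323
Converged at ψ = 0.323.
Compositions from xᵢ = zᵢ/(1+ψ(Kᵢ−1)), yᵢ = Kᵢxᵢ:
  1: x = 0.137, y = 0.419
  2: x = 0.173, y = 0.124
  3: x = 0.374, y = 0.253
  4: x = 0.316, y = 0.204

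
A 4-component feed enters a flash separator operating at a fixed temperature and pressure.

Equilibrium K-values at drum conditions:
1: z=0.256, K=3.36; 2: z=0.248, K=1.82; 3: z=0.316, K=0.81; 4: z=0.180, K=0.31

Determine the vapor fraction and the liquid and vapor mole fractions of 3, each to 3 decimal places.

ψ = 0.776, x_3 = 0.371, y_3 = 0.300

Rachford–Rice: g(ψ) = Σ zᵢ(Kᵢ−1)/(1+ψ(Kᵢ−1)) = 0.
Feasibility: ΣzᵢKᵢ = 1.623, Σzᵢ/Kᵢ = 1.183 — both > 1, two phases present.
Newton–Raphson from ψ = 0.5:
  ψ = 0.500: g = 0.1654, g' = -0.598 → ψ = 0.777
  ψ = 0.777: g = -0.0006, g' = -0.654 → ψ = 0.776
Converged at ψ = 0.776.
Compositions from xᵢ = zᵢ/(1+ψ(Kᵢ−1)), yᵢ = Kᵢxᵢ:
  1: x = 0.090, y = 0.304
  2: x = 0.152, y = 0.276
  3: x = 0.371, y = 0.300
  4: x = 0.387, y = 0.120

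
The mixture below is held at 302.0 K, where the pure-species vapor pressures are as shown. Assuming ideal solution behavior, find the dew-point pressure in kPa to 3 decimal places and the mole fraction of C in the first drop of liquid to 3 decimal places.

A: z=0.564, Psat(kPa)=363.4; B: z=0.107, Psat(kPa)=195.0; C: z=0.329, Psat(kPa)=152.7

At the dew point ψ → 1, so Σzᵢ/Kᵢ = 1 with Kᵢ = Pᵢˢᵃᵗ/P ⇒ 1/P = Σzᵢ/Pᵢˢᵃᵗ.
1/P = 0.564/363.4 + 0.107/195.0 + 0.329/152.7 = 0.004255 ⇒ P = 235.002 kPa
xᵢ = zᵢP/Pᵢˢᵃᵗ ⇒ x_C = 0.329·235.002/152.7 = 0.506

Pdew = 235.002 kPa, x_C = 0.506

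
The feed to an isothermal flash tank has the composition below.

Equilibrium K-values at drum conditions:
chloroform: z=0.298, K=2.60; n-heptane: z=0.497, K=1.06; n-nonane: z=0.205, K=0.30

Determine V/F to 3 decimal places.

Rachford–Rice: g(V/F) = Σ zᵢ(Kᵢ−1)/(1+V/F(Kᵢ−1)) = 0.
g(0) = ΣzᵢKᵢ − 1 = 0.363 and g(1) = 1 − Σzᵢ/Kᵢ = -0.267, so a root lies in (0, 1).
Iterate (Newton) starting at V/F = 0.5:
  V/F = 0.500: g = 0.0731, g' = -0.475 → V/F = 0.654
  V/F = 0.654: g = -0.0029, g' = -0.525 → V/F = 0.648
Converged at V/F = 0.648.

V/F = 0.648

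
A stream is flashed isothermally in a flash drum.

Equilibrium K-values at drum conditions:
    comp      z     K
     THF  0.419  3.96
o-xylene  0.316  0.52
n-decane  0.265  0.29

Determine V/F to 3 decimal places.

Material balance + equilibrium reduce to Σ zᵢ(Kᵢ−1)/(1+V/F(Kᵢ−1)) = 0.
Check two-phase: ΣzᵢKᵢ = 1.900 > 1 and Σzᵢ/Kᵢ = 1.627 > 1, so g(0) = 0.900 > 0 and g(1) = -0.627 < 0.
Iterate (Newton) starting at V/F = 0.56:
  V/F = 0.560: g = -0.0531, g' = -1.024 → V/F = 0.508
Converged at V/F = 0.508.

V/F = 0.508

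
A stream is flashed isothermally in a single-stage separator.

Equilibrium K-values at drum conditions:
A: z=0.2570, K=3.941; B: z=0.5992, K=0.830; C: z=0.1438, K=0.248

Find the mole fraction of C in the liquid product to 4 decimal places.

x_C = 0.2410

Rachford–Rice: g(ψ) = Σ zᵢ(Kᵢ−1)/(1+ψ(Kᵢ−1)) = 0.
g(0) = ΣzᵢKᵢ − 1 = 0.5458 and g(1) = 1 − Σzᵢ/Kᵢ = -0.3670, so a root lies in (0, 1).
Newton iteration, ψ⁰ = 0.56:
  ψ = 0.5600: g = -0.01384, g' = -0.5811 → ψ = 0.5362
Converged at ψ = 0.5362.
Compositions from xᵢ = zᵢ/(1+ψ(Kᵢ−1)), yᵢ = Kᵢxᵢ:
  A: x = 0.0997, y = 0.3930
  B: x = 0.6593, y = 0.5472
  C: x = 0.2410, y = 0.0598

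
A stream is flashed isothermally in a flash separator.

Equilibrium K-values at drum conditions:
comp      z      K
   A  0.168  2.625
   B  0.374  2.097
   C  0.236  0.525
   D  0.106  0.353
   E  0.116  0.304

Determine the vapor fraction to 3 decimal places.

Rachford–Rice: g(ψ) = Σ zᵢ(Kᵢ−1)/(1+ψ(Kᵢ−1)) = 0.
Feasibility: ΣzᵢKᵢ = 1.422, Σzᵢ/Kᵢ = 1.374 — both > 1, two phases present.
Newton–Raphson from ψ = 0.5:
  ψ = 0.500: g = 0.0434, g' = -0.643 → ψ = 0.567
Converged at ψ = 0.567.

ψ = 0.567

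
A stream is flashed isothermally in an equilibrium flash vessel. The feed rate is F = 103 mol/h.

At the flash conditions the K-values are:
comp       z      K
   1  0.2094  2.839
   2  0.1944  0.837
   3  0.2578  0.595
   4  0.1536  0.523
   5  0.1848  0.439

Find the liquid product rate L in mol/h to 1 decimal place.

Let β = V/F and solve Σ zᵢ(Kᵢ−1)/(1+β(Kᵢ−1)) = 0.
Feasibility: ΣzᵢKᵢ = 1.0721, Σzᵢ/Kᵢ = 1.4539 — both > 1, two phases present.
Newton iteration, β⁰ = 0.5:
  β = 0.5000: g = -0.20511, g' = -0.4374 → β = 0.0311
  β = 0.0311: g = 0.04677, g' = -0.7784 → β = 0.0912
  β = 0.0912: g = 0.00334, g' = -0.6731 → β = 0.0962
Converged at β = 0.0962.
Then V = β·F = 0.0962·103 = 9.9 mol/h and L = F − V = 93.1 mol/h.

L = 93.1 mol/h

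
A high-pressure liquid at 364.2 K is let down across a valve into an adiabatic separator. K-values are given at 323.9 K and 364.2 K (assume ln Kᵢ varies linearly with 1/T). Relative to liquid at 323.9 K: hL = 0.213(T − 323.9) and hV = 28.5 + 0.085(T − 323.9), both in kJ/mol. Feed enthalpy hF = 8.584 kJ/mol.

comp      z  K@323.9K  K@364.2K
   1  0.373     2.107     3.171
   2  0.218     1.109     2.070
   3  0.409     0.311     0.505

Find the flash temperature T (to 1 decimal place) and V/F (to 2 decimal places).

Adiabatic flash: solve Rachford–Rice at each trial T, then check hF = ψ·hV(T) + (1−ψ)·hL(T).
  T = 323.9 K: K = (2.107, 1.109, 0.311), RR gives ψ = 0.261, H_out = 7.432 kJ/mol
  T = 364.2 K: K = (3.171, 2.070, 0.505), RR gives ψ = 0.947, H_out = 30.679 kJ/mol
  T = 344.0 K: K = (2.615, 1.542, 0.402), RR gives ψ = 0.621, H_out = 20.373 kJ/mol
  T = 333.9 K: K = (2.354, 1.313, 0.355), RR gives ψ = 0.453, H_out = 14.448 kJ/mol
  T = 328.9 K: K = (2.229, 1.208, 0.332), RR gives ψ = 0.361, H_out = 11.121 kJ/mol
  T = 326.4 K: K = (2.167, 1.158, 0.322), RR gives ψ = 0.312, H_out = 9.328 kJ/mol
  T = 325.1 K: K = (2.136, 1.132, 0.316), RR gives ψ = 0.286, H_out = 8.355 kJ/mol
Linear interpolation between T = 325.1 (H_out = 8.355) and T = 326.4 (H_out = 9.328) on hF = 8.584 gives T ≈ 325.4 K, at which ψ = 0.29.

T = 325.4 K, V/F = 0.29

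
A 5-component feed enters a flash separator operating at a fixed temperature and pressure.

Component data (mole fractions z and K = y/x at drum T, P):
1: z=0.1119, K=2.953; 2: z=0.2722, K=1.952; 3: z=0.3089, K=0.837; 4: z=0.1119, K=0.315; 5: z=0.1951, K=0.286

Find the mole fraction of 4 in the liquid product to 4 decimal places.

x_4 = 0.1436

Rachford–Rice: g(ψ) = Σ zᵢ(Kᵢ−1)/(1+ψ(Kᵢ−1)) = 0.
g(0) = ΣzᵢKᵢ − 1 = 0.2114 and g(1) = 1 − Σzᵢ/Kᵢ = -0.5838, so a root lies in (0, 1).
Newton–Raphson from ψ = 0.5:
  ψ = 0.5000: g = -0.10191, g' = -0.5942 → ψ = 0.3285
  ψ = 0.3285: g = -0.00357, g' = -0.5679 → ψ = 0.3222
Converged at ψ = 0.3222.
Compositions from xᵢ = zᵢ/(1+ψ(Kᵢ−1)), yᵢ = Kᵢxᵢ:
  1: x = 0.0687, y = 0.2028
  2: x = 0.2083, y = 0.4066
  3: x = 0.3260, y = 0.2729
  4: x = 0.1436, y = 0.0452
  5: x = 0.2534, y = 0.0725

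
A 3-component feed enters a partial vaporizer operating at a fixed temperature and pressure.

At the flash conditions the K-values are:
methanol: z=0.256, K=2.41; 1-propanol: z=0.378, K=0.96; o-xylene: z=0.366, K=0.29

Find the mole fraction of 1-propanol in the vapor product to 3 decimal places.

Material balance + equilibrium reduce to Σ zᵢ(Kᵢ−1)/(1+V/F(Kᵢ−1)) = 0.
g(0) = ΣzᵢKᵢ − 1 = 0.086 and g(1) = 1 − Σzᵢ/Kᵢ = -0.762, so a root lies in (0, 1).
Newton–Raphson from V/F = 0.42:
  V/F = 0.420: g = -0.1589, g' = -0.576 → V/F = 0.144
  V/F = 0.144: g = -0.0046, g' = -0.581 → V/F = 0.136
Converged at V/F = 0.136.
Compositions from xᵢ = zᵢ/(1+V/F(Kᵢ−1)), yᵢ = Kᵢxᵢ:
  methanol: x = 0.215, y = 0.518
  1-propanol: x = 0.380, y = 0.365
  o-xylene: x = 0.405, y = 0.117

y_1-propanol = 0.365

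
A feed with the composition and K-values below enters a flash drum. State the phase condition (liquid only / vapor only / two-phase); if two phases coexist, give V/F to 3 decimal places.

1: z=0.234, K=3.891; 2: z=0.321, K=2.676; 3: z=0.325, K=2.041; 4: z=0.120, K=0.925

ΣzᵢKᵢ = 2.544; Σzᵢ/Kᵢ = 0.469.
Since Σzᵢ/Kᵢ < 1 the mixture is above its dew point — single vapor phase.

vapor only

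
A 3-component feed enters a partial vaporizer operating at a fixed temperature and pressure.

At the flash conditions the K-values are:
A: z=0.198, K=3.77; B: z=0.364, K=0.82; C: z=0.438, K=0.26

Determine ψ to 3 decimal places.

ψ = 0.111

Material balance + equilibrium reduce to Σ zᵢ(Kᵢ−1)/(1+ψ(Kᵢ−1)) = 0.
g(0) = ΣzᵢKᵢ − 1 = 0.159 and g(1) = 1 − Σzᵢ/Kᵢ = -1.181, so a root lies in (0, 1).
Newton iteration, ψ⁰ = 0.53:
  ψ = 0.530: g = -0.3835, g' = -0.913 → ψ = 0.110
  ψ = 0.110: g = 0.0007, g' = -1.189 → ψ = 0.111
Converged at ψ = 0.111.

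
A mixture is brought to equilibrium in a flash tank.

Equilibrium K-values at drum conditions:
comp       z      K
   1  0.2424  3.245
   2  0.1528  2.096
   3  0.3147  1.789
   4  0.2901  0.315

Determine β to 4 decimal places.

β = 0.7962

Rachford–Rice: g(β) = Σ zᵢ(Kᵢ−1)/(1+β(Kᵢ−1)) = 0.
Check two-phase: ΣzᵢKᵢ = 1.7612 > 1 and Σzᵢ/Kᵢ = 1.2445 > 1, so g(0) = 0.7612 > 0 and g(1) = -0.2445 < 0.
Newton iteration, β⁰ = 0.5:
  β = 0.5000: g = 0.24040, g' = -0.7634 → β = 0.8149
  β = 0.8149: g = -0.01788, g' = -0.9738 → β = 0.7965
  β = 0.7965: g = -0.00029, g' = -0.9427 → β = 0.7962
Converged at β = 0.7962.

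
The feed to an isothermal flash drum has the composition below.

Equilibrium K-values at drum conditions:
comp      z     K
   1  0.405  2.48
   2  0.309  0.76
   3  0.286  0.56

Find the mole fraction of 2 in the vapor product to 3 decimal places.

Rachford–Rice: g(β) = Σ zᵢ(Kᵢ−1)/(1+β(Kᵢ−1)) = 0.
Feasibility: ΣzᵢKᵢ = 1.399, Σzᵢ/Kᵢ = 1.081 — both > 1, two phases present.
Newton–Raphson from β = 0.54:
  β = 0.540: g = 0.0829, g' = -0.393 → β = 0.751
  β = 0.751: g = 0.0055, g' = -0.349 → β = 0.767
Converged at β = 0.767.
Compositions from xᵢ = zᵢ/(1+β(Kᵢ−1)), yᵢ = Kᵢxᵢ:
  1: x = 0.190, y = 0.471
  2: x = 0.379, y = 0.288
  3: x = 0.432, y = 0.242

y_2 = 0.288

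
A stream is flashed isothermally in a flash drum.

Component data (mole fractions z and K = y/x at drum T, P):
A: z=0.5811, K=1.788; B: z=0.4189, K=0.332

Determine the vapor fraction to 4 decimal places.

Material balance + equilibrium reduce to Σ zᵢ(Kᵢ−1)/(1+ψ(Kᵢ−1)) = 0.
Feasibility: ΣzᵢKᵢ = 1.1781, Σzᵢ/Kᵢ = 1.5867 — both > 1, two phases present.
Binary case is linear: z₁(K₁−1)(1+ψ(K₂−1)) + z₂(K₂−1)(1+ψ(K₁−1)) = 0
⇒ ψ = [z₁(K₁−1)+z₂(K₂−1)] / [−(K₁−1)(K₂−1)] = 0.17808/0.52638 = 0.3383

ψ = 0.3383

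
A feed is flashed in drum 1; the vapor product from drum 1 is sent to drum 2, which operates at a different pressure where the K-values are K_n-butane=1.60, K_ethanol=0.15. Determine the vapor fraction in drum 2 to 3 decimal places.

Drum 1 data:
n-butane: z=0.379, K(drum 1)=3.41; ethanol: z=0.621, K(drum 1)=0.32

Drum 1:
Binary case is linear: z₁(K₁−1)(1+ψ₁(K₂−1)) + z₂(K₂−1)(1+ψ₁(K₁−1)) = 0
⇒ ψ₁ = [z₁(K₁−1)+z₂(K₂−1)] / [−(K₁−1)(K₂−1)] = 0.4911/1.6388 = 0.300
Drum-1 compositions:
  n-butane: x = 0.220, y = 0.750
  ethanol: x = 0.780, y = 0.250
Drum-2 feed = drum-1 vapor: z₂ = (0.7504, 0.2496).
Drum 2:
Let ψ₂ = V/F and solve Σ zᵢ(Kᵢ−1)/(1+ψ₂(Kᵢ−1)) = 0.
Feasibility: ΣzᵢKᵢ = 1.238, Σzᵢ/Kᵢ = 2.133 — both > 1, two phases present.
Newton–Raphson from ψ₂ = 0.5:
  ψ₂ = 0.500: g = -0.0226, g' = -0.705 → ψ₂ = 0.468
  ψ₂ = 0.468: g = -0.0007, g' = -0.662 → ψ₂ = 0.467
Converged at ψ₂ = 0.467.
  n-butane: x = 0.586, y = 0.938
  ethanol: x = 0.414, y = 0.062

V/F (drum 2) = 0.467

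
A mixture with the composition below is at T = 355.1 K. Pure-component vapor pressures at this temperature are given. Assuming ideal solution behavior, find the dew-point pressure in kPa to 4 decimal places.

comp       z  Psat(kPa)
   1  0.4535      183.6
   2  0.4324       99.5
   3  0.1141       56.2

Pdew = 113.0452 kPa

At the dew point ψ → 1, so Σzᵢ/Kᵢ = 1 with Kᵢ = Pᵢˢᵃᵗ/P ⇒ 1/P = Σzᵢ/Pᵢˢᵃᵗ.
1/P = 0.4535/183.6 + 0.4324/99.5 + 0.1141/56.2 = 0.0088460 ⇒ P = 113.0452 kPa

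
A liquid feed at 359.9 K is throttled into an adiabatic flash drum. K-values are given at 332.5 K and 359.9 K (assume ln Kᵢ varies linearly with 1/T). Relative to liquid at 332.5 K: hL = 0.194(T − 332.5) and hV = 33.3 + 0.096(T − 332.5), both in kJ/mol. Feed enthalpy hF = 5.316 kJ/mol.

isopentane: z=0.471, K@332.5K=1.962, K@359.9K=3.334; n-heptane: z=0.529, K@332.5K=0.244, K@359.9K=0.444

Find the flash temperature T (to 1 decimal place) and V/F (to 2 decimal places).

Adiabatic flash: solve Rachford–Rice at each trial T, then check hF = ψ·hV(T) + (1−ψ)·hL(T).
  T = 332.5 K: K = (1.962, 0.244), RR gives ψ = 0.073, H_out = 2.435 kJ/mol
  T = 359.9 K: K = (3.334, 0.444), RR gives ψ = 0.620, H_out = 24.311 kJ/mol
  T = 346.2 K: K = (2.585, 0.333), RR gives ψ = 0.372, H_out = 14.558 kJ/mol
  T = 339.4 K: K = (2.260, 0.286), RR gives ψ = 0.240, H_out = 9.176 kJ/mol
  T = 335.9 K: K = (2.105, 0.264), RR gives ψ = 0.162, H_out = 5.985 kJ/mol
  T = 334.2 K: K = (2.033, 0.254), RR gives ψ = 0.119, H_out = 4.276 kJ/mol
Linear interpolation between T = 334.2 (H_out = 4.276) and T = 335.9 (H_out = 5.985) on hF = 5.316 gives T ≈ 335.2 K, at which ψ = 0.14.

T = 335.2 K, V/F = 0.14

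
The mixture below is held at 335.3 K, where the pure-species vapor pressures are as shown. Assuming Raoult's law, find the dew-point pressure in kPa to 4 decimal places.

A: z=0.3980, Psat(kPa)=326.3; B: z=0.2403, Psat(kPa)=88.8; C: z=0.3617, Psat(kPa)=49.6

Pdew = 89.1412 kPa

At the dew point ψ → 1, so Σzᵢ/Kᵢ = 1 with Kᵢ = Pᵢˢᵃᵗ/P ⇒ 1/P = Σzᵢ/Pᵢˢᵃᵗ.
1/P = 0.3980/326.3 + 0.2403/88.8 + 0.3617/49.6 = 0.0112182 ⇒ P = 89.1412 kPa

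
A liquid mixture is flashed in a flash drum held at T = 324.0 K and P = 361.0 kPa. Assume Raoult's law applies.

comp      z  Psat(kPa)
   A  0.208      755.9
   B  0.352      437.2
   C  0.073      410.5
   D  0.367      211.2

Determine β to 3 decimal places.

β = 0.645

Raoult's law: Kᵢ = Pᵢˢᵃᵗ/P = Pᵢˢᵃᵗ/361.0.
  K_A = 755.9/361.0 = 2.09391, K_B = 437.2/361.0 = 1.21108, K_C = 410.5/361.0 = 1.13712, K_D = 211.2/361.0 = 0.58504
Rachford–Rice: g(β) = Σ zᵢ(Kᵢ−1)/(1+β(Kᵢ−1)) = 0.
Check two-phase: ΣzᵢKᵢ = 1.160 > 1 and Σzᵢ/Kᵢ = 1.081 > 1, so g(0) = 0.160 > 0 and g(1) = -0.081 < 0.
Newton iteration, β⁰ = 0.5:
  β = 0.500: g = 0.0315, g' = -0.219 → β = 0.644
  β = 0.644: g = 0.0003, g' = -0.217 → β = 0.645
Converged at β = 0.645.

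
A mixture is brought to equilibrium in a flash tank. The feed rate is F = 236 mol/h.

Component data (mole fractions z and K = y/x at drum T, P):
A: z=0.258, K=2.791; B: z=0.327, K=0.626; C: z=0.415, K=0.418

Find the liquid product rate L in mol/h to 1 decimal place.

Let ψ = V/F and solve Σ zᵢ(Kᵢ−1)/(1+ψ(Kᵢ−1)) = 0.
g(0) = ΣzᵢKᵢ − 1 = 0.098 and g(1) = 1 − Σzᵢ/Kᵢ = -0.608, so a root lies in (0, 1).
Newton–Raphson from ψ = 0.5:
  ψ = 0.500: g = -0.2473, g' = -0.579 → ψ = 0.073
  ψ = 0.073: g = 0.0307, g' = -0.849 → ψ = 0.109
  ψ = 0.109: g = 0.0011, g' = -0.789 → ψ = 0.111
Converged at ψ = 0.111.
Then V = ψ·F = 0.1105·236 = 26.1 mol/h and L = F − V = 209.9 mol/h.

L = 209.9 mol/h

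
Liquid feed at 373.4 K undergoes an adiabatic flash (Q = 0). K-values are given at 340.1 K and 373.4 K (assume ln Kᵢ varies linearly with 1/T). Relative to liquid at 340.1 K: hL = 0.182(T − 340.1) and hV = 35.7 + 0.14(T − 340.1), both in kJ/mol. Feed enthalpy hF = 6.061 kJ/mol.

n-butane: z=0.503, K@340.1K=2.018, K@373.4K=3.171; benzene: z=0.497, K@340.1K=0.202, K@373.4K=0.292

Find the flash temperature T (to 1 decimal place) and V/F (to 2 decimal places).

T = 341.4 K, V/F = 0.16

Adiabatic flash: solve Rachford–Rice at each trial T, then check hF = ψ·hV(T) + (1−ψ)·hL(T).
  T = 340.1 K: K = (2.018, 0.202), RR gives ψ = 0.142, H_out = 5.073 kJ/mol
  T = 373.4 K: K = (3.171, 0.292), RR gives ψ = 0.482, H_out = 22.578 kJ/mol
  T = 356.8 K: K = (2.558, 0.245), RR gives ψ = 0.347, H_out = 15.196 kJ/mol
  T = 348.5 K: K = (2.280, 0.223), RR gives ψ = 0.259, H_out = 10.693 kJ/mol
  T = 344.3 K: K = (2.147, 0.212), RR gives ψ = 0.205, H_out = 8.056 kJ/mol
  T = 342.2 K: K = (2.082, 0.207), RR gives ψ = 0.175, H_out = 6.615 kJ/mol
Linear interpolation between T = 340.1 (H_out = 5.073) and T = 342.2 (H_out = 6.615) on hF = 6.061 gives T ≈ 341.4 K, at which ψ = 0.16.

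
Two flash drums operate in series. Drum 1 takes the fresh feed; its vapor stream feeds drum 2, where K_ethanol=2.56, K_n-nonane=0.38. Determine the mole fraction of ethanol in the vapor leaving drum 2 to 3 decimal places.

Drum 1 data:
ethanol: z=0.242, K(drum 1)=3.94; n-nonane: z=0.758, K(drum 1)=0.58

y_ethanol (drum 2) = 0.728

Drum 1:
Material balance + equilibrium reduce to Σ zᵢ(Kᵢ−1)/(1+ψ₁(Kᵢ−1)) = 0.
g(0) = ΣzᵢKᵢ − 1 = 0.393 and g(1) = 1 − Σzᵢ/Kᵢ = -0.368, so a root lies in (0, 1).
Binary case is linear: z₁(K₁−1)(1+ψ₁(K₂−1)) + z₂(K₂−1)(1+ψ₁(K₁−1)) = 0
⇒ ψ₁ = [z₁(K₁−1)+z₂(K₂−1)] / [−(K₁−1)(K₂−1)] = 0.3931/1.2348 = 0.318
Drum-1 compositions:
  ethanol: x = 0.125, y = 0.493
  n-nonane: x = 0.875, y = 0.507
Drum-2 feed = drum-1 vapor: z₂ = (0.4925, 0.5075).
Drum 2:
Rachford–Rice: g(ψ₂) = Σ zᵢ(Kᵢ−1)/(1+ψ₂(Kᵢ−1)) = 0.
Check two-phase: ΣzᵢKᵢ = 1.454 > 1 and Σzᵢ/Kᵢ = 1.528 > 1, so g(0) = 0.454 > 0 and g(1) = -0.528 < 0.
Binary case is linear: z₁(K₁−1)(1+ψ₂(K₂−1)) + z₂(K₂−1)(1+ψ₂(K₁−1)) = 0
⇒ ψ₂ = [z₁(K₁−1)+z₂(K₂−1)] / [−(K₁−1)(K₂−1)] = 0.4537/0.9672 = 0.469
  ethanol: x = 0.284, y = 0.728
  n-nonane: x = 0.716, y = 0.272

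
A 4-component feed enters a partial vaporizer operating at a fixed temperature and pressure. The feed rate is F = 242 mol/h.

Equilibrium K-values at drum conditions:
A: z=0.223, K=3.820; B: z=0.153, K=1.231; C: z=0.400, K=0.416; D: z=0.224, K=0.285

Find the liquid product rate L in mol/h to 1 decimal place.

Iterate (Newton) starting at ψ = 0.54:
  ψ = 0.540: g = -0.3214, g' = -0.880 → ψ = 0.175
  ψ = 0.175: g = 0.0120, g' = -1.122 → ψ = 0.185
  ψ = 0.185: g = 0.0001, g' = -1.096 → ψ = 0.186
Converged at ψ = 0.186.
Then V = ψ·F = 0.1856·242 = 44.9 mol/h and L = F − V = 197.1 mol/h.

L = 197.1 mol/h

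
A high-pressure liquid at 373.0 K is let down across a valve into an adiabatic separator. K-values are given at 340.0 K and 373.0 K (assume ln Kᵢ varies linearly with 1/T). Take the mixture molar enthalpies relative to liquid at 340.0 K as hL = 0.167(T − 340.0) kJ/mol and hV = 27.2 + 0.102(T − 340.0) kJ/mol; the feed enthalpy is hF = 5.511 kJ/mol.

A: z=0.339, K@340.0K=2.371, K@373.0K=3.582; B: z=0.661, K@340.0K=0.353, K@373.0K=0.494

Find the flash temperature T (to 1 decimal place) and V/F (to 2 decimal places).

Adiabatic flash: solve Rachford–Rice at each trial T, then check hF = ψ·hV(T) + (1−ψ)·hL(T).
  T = 340.0 K: K = (2.371, 0.353), RR gives ψ = 0.042, H_out = 1.138 kJ/mol
  T = 373.0 K: K = (3.582, 0.494), RR gives ψ = 0.414, H_out = 15.883 kJ/mol
  T = 356.5 K: K = (2.942, 0.421), RR gives ψ = 0.245, H_out = 9.157 kJ/mol
  T = 348.2 K: K = (2.646, 0.386), RR gives ψ = 0.151, H_out = 5.386 kJ/mol
  T = 352.4 K: K = (2.794, 0.403), RR gives ψ = 0.200, H_out = 7.345 kJ/mol
  T = 350.3 K: K = (2.719, 0.395), RR gives ψ = 0.176, H_out = 6.380 kJ/mol
Linear interpolation between T = 348.2 (H_out = 5.386) and T = 350.3 (H_out = 6.380) on hF = 5.511 gives T ≈ 348.5 K, at which ψ = 0.15.

T = 348.5 K, V/F = 0.15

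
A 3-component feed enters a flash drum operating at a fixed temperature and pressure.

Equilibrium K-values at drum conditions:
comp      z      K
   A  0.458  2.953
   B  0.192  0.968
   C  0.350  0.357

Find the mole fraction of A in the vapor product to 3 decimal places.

y_A = 0.595

Material balance + equilibrium reduce to Σ zᵢ(Kᵢ−1)/(1+ψ(Kᵢ−1)) = 0.
Feasibility: ΣzᵢKᵢ = 1.663, Σzᵢ/Kᵢ = 1.334 — both > 1, two phases present.
Iterate (Newton) starting at ψ = 0.5:
  ψ = 0.500: g = 0.1146, g' = -0.762 → ψ = 0.650
  ψ = 0.650: g = 0.0008, g' = -0.767 → ψ = 0.652
Converged at ψ = 0.652.
Compositions from xᵢ = zᵢ/(1+ψ(Kᵢ−1)), yᵢ = Kᵢxᵢ:
  A: x = 0.202, y = 0.595
  B: x = 0.196, y = 0.190
  C: x = 0.602, y = 0.215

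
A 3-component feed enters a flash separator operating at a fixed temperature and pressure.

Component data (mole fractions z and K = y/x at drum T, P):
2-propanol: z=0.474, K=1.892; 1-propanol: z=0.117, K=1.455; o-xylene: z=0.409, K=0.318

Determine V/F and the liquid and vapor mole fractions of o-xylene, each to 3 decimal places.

Rachford–Rice: g(V/F) = Σ zᵢ(Kᵢ−1)/(1+V/F(Kᵢ−1)) = 0.
Check two-phase: ΣzᵢKᵢ = 1.197 > 1 and Σzᵢ/Kᵢ = 1.617 > 1, so g(0) = 0.197 > 0 and g(1) = -0.617 < 0.
Newton iteration, V/F⁰ = 0.5:
  V/F = 0.500: g = -0.0875, g' = -0.634 → V/F = 0.362
  V/F = 0.362: g = -0.0051, g' = -0.569 → V/F = 0.353
Converged at V/F = 0.353.
Compositions from xᵢ = zᵢ/(1+V/F(Kᵢ−1)), yᵢ = Kᵢxᵢ:
  2-propanol: x = 0.360, y = 0.682
  1-propanol: x = 0.101, y = 0.147
  o-xylene: x = 0.539, y = 0.171

V/F = 0.353, x_o-xylene = 0.539, y_o-xylene = 0.171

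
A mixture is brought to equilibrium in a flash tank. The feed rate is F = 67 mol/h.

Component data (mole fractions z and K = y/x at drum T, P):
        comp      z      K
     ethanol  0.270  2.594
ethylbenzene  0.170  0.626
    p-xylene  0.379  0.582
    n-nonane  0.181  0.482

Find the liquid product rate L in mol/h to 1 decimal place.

Rachford–Rice: g(V/F) = Σ zᵢ(Kᵢ−1)/(1+V/F(Kᵢ−1)) = 0.
Feasibility: ΣzᵢKᵢ = 1.115, Σzᵢ/Kᵢ = 1.402 — both > 1, two phases present.
Newton iteration, V/F⁰ = 0.5:
  V/F = 0.500: g = -0.1655, g' = -0.443 → V/F = 0.126
  V/F = 0.126: g = 0.0241, g' = -0.631 → V/F = 0.164
  V/F = 0.164: g = 0.0008, g' = -0.592 → V/F = 0.166
Converged at V/F = 0.166.
Then V = V/F·F = 0.1655·67 = 11.1 mol/h and L = F − V = 55.9 mol/h.

L = 55.9 mol/h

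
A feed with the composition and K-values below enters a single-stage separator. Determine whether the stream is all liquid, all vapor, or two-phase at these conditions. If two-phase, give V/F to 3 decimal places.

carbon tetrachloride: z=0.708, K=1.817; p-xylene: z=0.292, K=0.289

two-phase, V/F = 0.638

ΣzᵢKᵢ = 1.371; Σzᵢ/Kᵢ = 1.400.
Both exceed 1, so a two-phase solution exists.
Binary case is linear: z₁(K₁−1)(1+ψ(K₂−1)) + z₂(K₂−1)(1+ψ(K₁−1)) = 0
⇒ ψ = [z₁(K₁−1)+z₂(K₂−1)] / [−(K₁−1)(K₂−1)] = 0.3708/0.5809 = 0.638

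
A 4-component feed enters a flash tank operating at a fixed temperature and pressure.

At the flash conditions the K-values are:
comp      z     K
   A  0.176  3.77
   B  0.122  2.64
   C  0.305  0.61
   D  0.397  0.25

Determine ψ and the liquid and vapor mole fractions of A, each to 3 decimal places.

Let ψ = V/F and solve Σ zᵢ(Kᵢ−1)/(1+ψ(Kᵢ−1)) = 0.
Feasibility: ΣzᵢKᵢ = 1.271, Σzᵢ/Kᵢ = 2.181 — both > 1, two phases present.
Newton–Raphson from ψ = 0.5:
  ψ = 0.500: g = -0.3098, g' = -0.980 → ψ = 0.184
  ψ = 0.184: g = 0.0033, g' = -1.141 → ψ = 0.187
Converged at ψ = 0.187.
Compositions from xᵢ = zᵢ/(1+ψ(Kᵢ−1)), yᵢ = Kᵢxᵢ:
  A: x = 0.116, y = 0.437
  B: x = 0.093, y = 0.247
  C: x = 0.329, y = 0.201
  D: x = 0.462, y = 0.115

ψ = 0.187, x_A = 0.116, y_A = 0.437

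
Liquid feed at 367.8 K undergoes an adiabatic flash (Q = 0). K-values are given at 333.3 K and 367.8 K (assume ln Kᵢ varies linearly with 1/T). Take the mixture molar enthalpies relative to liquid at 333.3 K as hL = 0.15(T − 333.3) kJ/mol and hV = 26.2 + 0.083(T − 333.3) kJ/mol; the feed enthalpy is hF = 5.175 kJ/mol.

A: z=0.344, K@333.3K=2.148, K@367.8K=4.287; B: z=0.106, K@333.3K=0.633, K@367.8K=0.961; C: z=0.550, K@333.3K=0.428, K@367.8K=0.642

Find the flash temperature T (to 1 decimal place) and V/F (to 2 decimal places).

T = 337.2 K, V/F = 0.18

Adiabatic flash: solve Rachford–Rice at each trial T, then check hF = ψ·hV(T) + (1−ψ)·hL(T).
  T = 333.3 K: K = (2.148, 0.633, 0.428), RR gives ψ = 0.066, H_out = 1.742 kJ/mol
  T = 367.8 K: K = (4.287, 0.961, 0.642), RR gives ψ = 0.877, H_out = 26.121 kJ/mol
  T = 350.6 K: K = (3.090, 0.788, 0.530), RR gives ψ = 0.480, H_out = 14.610 kJ/mol
  T = 342.0 K: K = (2.591, 0.709, 0.478), RR gives ψ = 0.294, H_out = 8.827 kJ/mol
  T = 337.6 K: K = (2.359, 0.670, 0.452), RR gives ψ = 0.187, H_out = 5.486 kJ/mol
  T = 335.5 K: K = (2.254, 0.652, 0.440), RR gives ψ = 0.131, H_out = 3.731 kJ/mol
Linear interpolation between T = 335.5 (H_out = 3.731) and T = 337.6 (H_out = 5.486) on hF = 5.175 gives T ≈ 337.2 K, at which ψ = 0.18.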